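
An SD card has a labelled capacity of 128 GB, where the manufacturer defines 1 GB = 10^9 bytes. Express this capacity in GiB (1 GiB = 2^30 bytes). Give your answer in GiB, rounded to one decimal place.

128 GB × 1,000,000,000 bytes/GB = 128,000,000,000 bytes
1 GiB = 2^30 bytes = 1,073,741,824 bytes
128,000,000,000 / 1,073,741,824 = 119.2 GiB

119.2 GiB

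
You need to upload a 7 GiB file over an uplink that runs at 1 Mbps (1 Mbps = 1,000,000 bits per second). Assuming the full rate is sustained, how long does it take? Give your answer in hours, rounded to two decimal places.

7 GiB = 7,516,192,768 bytes = 60,129,542,144 bits
1 Mbps = 1,000,000 bits/s
time = 60,129,542,144 / 1,000,000 = 60,129.5421 s
60,129.5421 s / 3600 = 16.70 hours

16.70 hours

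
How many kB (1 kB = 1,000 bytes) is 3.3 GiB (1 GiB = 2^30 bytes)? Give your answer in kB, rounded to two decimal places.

3.3 GiB × 1,073,741,824 bytes/GiB = 3,543,348,019.2 bytes
1 kB = 10^3 bytes = 1,000 bytes
3,543,348,019.2 / 1,000 = 3,543,348.02 kB

3,543,348.02 kB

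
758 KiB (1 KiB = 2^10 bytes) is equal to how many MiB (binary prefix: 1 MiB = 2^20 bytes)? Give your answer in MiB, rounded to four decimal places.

758 KiB = 758 × 2^10 bytes = 776,192 bytes
1 MiB = 1,048,576 bytes
776,192 / 1,048,576 = 0.7402 MiB

0.7402 MiB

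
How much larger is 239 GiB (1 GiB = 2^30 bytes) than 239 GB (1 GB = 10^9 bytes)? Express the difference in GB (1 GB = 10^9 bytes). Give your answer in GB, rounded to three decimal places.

239 GiB = 239 × 1,073,741,824 = 256,624,295,936 bytes
239 GB = 239 × 1,000,000,000 = 239,000,000,000 bytes
difference = 17,624,295,936 bytes
17,624,295,936 / 1,000,000,000 = 17.624 GB

17.624 GB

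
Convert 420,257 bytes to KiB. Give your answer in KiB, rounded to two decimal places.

420,257 bytes given.
1 KiB = 1,024 bytes
420,257 / 1,024 = 410.41 KiB

410.41 KiB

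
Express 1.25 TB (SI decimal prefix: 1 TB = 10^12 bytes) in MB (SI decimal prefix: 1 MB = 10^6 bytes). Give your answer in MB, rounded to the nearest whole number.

1.25 TB × 1,000,000,000,000 bytes/TB = 1,250,000,000,000 bytes
1 MB = 1,000,000 bytes
1,250,000,000,000 / 1,000,000 = 1,250,000 MB

1,250,000 MB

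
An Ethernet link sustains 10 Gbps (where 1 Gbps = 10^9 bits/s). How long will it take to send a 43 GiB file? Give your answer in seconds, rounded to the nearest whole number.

43 GiB = 46,170,898,432 bytes = 369,367,187,456 bits
10 Gbps = 10,000,000,000 bits/s
time = 369,367,187,456 / 10,000,000,000 = 37 s

37 seconds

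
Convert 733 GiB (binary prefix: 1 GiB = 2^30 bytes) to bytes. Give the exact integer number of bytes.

787,052,756,992 bytes

733 × 1,073,741,824 = 787,052,756,992 bytes  (1 GiB = 2^30 bytes)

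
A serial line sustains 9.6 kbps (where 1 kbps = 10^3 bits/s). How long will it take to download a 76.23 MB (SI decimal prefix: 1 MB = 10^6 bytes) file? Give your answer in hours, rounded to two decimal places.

76.23 MB = 76,230,000 bytes = 609,840,000 bits
9.6 kbps = 9,600 bits/s
time = 609,840,000 / 9,600 = 63,525.0000 s
63,525.0000 s / 3600 = 17.65 hours

17.65 hours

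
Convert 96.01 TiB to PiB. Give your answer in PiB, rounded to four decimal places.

96.01 TiB = 96.01 × 2^40 bytes = 105,564,111,382,773.76 bytes
1 PiB = 1,125,899,906,842,624 bytes
105,564,111,382,773.76 / 1,125,899,906,842,624 = 0.0938 PiB

0.0938 PiB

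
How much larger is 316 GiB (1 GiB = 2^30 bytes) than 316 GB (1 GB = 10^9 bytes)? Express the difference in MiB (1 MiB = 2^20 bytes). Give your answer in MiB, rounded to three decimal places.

22,222.916 MiB

316 GiB = 316 × 1,073,741,824 = 339,302,416,384 bytes
316 GB = 316 × 1,000,000,000 = 316,000,000,000 bytes
difference = 23,302,416,384 bytes
23,302,416,384 / 1,048,576 = 22,222.916 MiB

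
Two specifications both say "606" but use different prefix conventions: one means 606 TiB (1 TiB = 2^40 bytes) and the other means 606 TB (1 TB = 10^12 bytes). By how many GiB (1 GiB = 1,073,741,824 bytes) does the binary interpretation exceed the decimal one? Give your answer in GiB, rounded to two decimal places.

56,162.52 GiB

606 TiB = 606 × 1,099,511,627,776 = 666,304,046,432,256 bytes
606 TB = 606 × 1,000,000,000,000 = 606,000,000,000,000 bytes
difference = 60,304,046,432,256 bytes
60,304,046,432,256 / 1,073,741,824 = 56,162.52 GiB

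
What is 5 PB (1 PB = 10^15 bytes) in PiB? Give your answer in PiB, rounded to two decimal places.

4.44 PiB

5 PB × 1,000,000,000,000,000 bytes/PB = 5,000,000,000,000,000 bytes
1 PiB = 2^50 bytes = 1,125,899,906,842,624 bytes
5,000,000,000,000,000 / 1,125,899,906,842,624 = 4.44 PiB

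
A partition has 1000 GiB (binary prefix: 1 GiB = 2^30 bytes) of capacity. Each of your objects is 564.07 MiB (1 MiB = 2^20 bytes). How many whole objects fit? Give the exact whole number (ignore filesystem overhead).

1,815

Capacity: 1000 GiB = 1,073,741,824,000 bytes
Per item: 564.07 MiB = 591,470,264.32 bytes
⌊1,073,741,824,000 / 591,470,264.32⌋ = 1,815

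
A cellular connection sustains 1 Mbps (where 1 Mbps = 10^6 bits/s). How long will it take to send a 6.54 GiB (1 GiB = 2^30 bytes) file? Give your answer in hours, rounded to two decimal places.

6.54 GiB = 7,022,271,528.96 bytes = 56,178,172,231.68 bits
1 Mbps = 1,000,000 bits/s
time = 56,178,172,231.68 / 1,000,000 = 56,178.1722 s
56,178.1722 s / 3600 = 15.61 hours

15.61 hours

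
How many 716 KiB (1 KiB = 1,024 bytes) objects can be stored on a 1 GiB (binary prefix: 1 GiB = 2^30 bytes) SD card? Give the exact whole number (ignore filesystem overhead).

1,464

Capacity: 1 GiB = 1,073,741,824 bytes
Per item: 716 KiB = 733,184 bytes
⌊1,073,741,824 / 733,184⌋ = 1,464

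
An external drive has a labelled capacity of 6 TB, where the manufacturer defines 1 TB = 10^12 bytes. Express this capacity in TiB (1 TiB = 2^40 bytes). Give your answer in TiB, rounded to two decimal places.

5.46 TiB

6 TB × 1,000,000,000,000 bytes/TB = 6,000,000,000,000 bytes
1 TiB = 1,099,511,627,776 bytes
6,000,000,000,000 / 1,099,511,627,776 = 5.46 TiB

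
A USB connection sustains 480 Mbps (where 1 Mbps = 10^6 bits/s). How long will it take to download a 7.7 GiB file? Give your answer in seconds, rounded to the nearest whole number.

7.7 GiB = 8,267,812,044.8 bytes = 66,142,496,358.4 bits
480 Mbps = 480,000,000 bits/s
time = 66,142,496,358.4 / 480,000,000 = 138 s

138 seconds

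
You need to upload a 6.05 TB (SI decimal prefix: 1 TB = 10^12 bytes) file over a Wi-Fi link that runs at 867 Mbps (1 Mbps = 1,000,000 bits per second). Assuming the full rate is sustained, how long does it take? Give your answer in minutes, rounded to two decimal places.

930.41 minutes

6.05 TB = 6,050,000,000,000 bytes = 48,400,000,000,000 bits
867 Mbps = 867,000,000 bits/s
time = 48,400,000,000,000 / 867,000,000 = 55,824.683 s
55,824.683 s / 60 = 930.41 minutes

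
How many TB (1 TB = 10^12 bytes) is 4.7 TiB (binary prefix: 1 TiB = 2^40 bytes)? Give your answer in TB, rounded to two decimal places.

4.7 TiB × 1,099,511,627,776 bytes/TiB = 5,167,704,650,547.2 bytes
1 TB = 10^12 bytes = 1,000,000,000,000 bytes
5,167,704,650,547.2 / 1,000,000,000,000 = 5.17 TB

5.17 TB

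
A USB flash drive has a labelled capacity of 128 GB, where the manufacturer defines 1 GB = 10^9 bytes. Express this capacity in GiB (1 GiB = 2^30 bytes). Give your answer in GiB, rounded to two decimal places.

128 GB × 1,000,000,000 bytes/GB = 128,000,000,000 bytes
1 GiB = 1,073,741,824 bytes
128,000,000,000 / 1,073,741,824 = 119.21 GiB

119.21 GiB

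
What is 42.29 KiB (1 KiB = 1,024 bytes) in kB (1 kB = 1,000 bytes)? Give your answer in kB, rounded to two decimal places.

42.29 KiB × 1,024 bytes/KiB = 43,304.96 bytes
1 kB = 1,000 bytes
43,304.96 / 1,000 = 43.30 kB

43.30 kB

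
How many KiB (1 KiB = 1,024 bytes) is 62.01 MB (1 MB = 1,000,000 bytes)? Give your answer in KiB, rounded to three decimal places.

62.01 MB = 62.01 × 10^6 bytes = 62,010,000 bytes
1 KiB = 2^10 bytes = 1,024 bytes
62,010,000 / 1,024 = 60,556.641 KiB

60,556.641 KiB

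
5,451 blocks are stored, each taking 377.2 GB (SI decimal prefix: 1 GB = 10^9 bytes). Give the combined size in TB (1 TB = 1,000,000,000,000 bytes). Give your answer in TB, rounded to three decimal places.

2,056.117 TB

Total = 5,451 × 377.2 GB = 2056117.2 GB
= 2056117.2 × 1,000,000,000 bytes = 2,056,117,200,000,000 bytes
1 TB = 1,000,000,000,000 bytes
2,056,117,200,000,000 / 1,000,000,000,000 = 2,056.117 TB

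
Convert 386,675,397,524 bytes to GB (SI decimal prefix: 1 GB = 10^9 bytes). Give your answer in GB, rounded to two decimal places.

386,675,397,524 bytes given.
1 GB = 1,000,000,000 bytes
386,675,397,524 / 1,000,000,000 = 386.68 GB

386.68 GB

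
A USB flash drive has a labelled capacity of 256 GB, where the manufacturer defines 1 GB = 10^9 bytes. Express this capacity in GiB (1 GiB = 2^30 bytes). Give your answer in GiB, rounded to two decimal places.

238.42 GiB

256 GB × 1,000,000,000 bytes/GB = 256,000,000,000 bytes
1 GiB = 2^30 bytes = 1,073,741,824 bytes
256,000,000,000 / 1,073,741,824 = 238.42 GiB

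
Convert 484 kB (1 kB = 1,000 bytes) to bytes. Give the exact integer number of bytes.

484 × 1,000 = 484,000 bytes  (1 kB = 10^3 bytes)

484,000 bytes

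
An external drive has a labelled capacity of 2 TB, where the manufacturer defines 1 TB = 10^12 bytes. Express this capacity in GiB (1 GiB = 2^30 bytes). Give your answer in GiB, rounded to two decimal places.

2 TB = 2 × 10^12 bytes = 2,000,000,000,000 bytes
1 GiB = 1,073,741,824 bytes
2,000,000,000,000 / 1,073,741,824 = 1,862.65 GiB

1,862.65 GiB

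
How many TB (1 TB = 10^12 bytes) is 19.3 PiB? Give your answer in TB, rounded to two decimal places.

21,729.87 TB

19.3 PiB × 1,125,899,906,842,624 bytes/PiB = 21,729,868,202,062,643.2 bytes
1 TB = 10^12 bytes = 1,000,000,000,000 bytes
21,729,868,202,062,643.2 / 1,000,000,000,000 = 21,729.87 TB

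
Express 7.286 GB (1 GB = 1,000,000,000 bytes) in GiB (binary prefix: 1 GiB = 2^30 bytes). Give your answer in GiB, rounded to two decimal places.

7.286 GB = 7.286 × 10^9 bytes = 7,286,000,000 bytes
1 GiB = 2^30 bytes = 1,073,741,824 bytes
7,286,000,000 / 1,073,741,824 = 6.79 GiB

6.79 GiB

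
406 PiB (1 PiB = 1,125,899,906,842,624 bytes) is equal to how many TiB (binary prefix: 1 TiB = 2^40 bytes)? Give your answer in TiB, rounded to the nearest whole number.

415,744 TiB

406 PiB × 1,125,899,906,842,624 bytes/PiB = 457,115,362,178,105,344 bytes
1 TiB = 2^40 bytes = 1,099,511,627,776 bytes
457,115,362,178,105,344 / 1,099,511,627,776 = 415,744 TiB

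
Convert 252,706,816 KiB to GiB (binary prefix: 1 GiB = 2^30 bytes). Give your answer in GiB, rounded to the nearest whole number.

241 GiB

252,706,816 KiB = 252,706,816 × 2^10 bytes = 258,771,779,584 bytes
1 GiB = 1,073,741,824 bytes
258,771,779,584 / 1,073,741,824 = 241 GiB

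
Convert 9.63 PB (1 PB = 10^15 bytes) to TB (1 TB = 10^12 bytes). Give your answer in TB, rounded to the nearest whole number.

9.63 PB × 1,000,000,000,000,000 bytes/PB = 9,630,000,000,000,000 bytes
1 TB = 1,000,000,000,000 bytes
9,630,000,000,000,000 / 1,000,000,000,000 = 9,630 TB

9,630 TB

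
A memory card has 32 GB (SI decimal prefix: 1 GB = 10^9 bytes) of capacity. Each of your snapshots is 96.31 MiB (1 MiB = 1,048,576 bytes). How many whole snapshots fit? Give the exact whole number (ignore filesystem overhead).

316

Capacity: 32 GB = 32,000,000,000 bytes
Per item: 96.31 MiB = 100,988,354.56 bytes
⌊32,000,000,000 / 100,988,354.56⌋ = 316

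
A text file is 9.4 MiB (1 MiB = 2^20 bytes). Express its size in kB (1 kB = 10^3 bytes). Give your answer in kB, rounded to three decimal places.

9.4 MiB = 9.4 × 2^20 bytes = 9,856,614.4 bytes
1 kB = 10^3 bytes = 1,000 bytes
9,856,614.4 / 1,000 = 9,856.614 kB

9,856.614 kB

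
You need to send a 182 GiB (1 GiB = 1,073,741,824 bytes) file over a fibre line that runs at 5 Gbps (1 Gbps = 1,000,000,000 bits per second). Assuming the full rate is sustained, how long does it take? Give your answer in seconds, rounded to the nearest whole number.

313 seconds

182 GiB = 195,421,011,968 bytes = 1,563,368,095,744 bits
5 Gbps = 5,000,000,000 bits/s
time = 1,563,368,095,744 / 5,000,000,000 = 313 s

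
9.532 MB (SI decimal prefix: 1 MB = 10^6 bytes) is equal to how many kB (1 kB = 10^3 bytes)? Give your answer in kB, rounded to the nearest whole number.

9.532 MB × 1,000,000 bytes/MB = 9,532,000 bytes
1 kB = 10^3 bytes = 1,000 bytes
9,532,000 / 1,000 = 9,532 kB

9,532 kB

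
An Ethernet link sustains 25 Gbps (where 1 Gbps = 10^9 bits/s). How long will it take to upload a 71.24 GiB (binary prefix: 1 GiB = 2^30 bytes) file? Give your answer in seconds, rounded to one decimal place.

24.5 seconds

71.24 GiB = 76,493,367,541.76 bytes = 611,946,940,334.08 bits
25 Gbps = 25,000,000,000 bits/s
time = 611,946,940,334.08 / 25,000,000,000 = 24.5 s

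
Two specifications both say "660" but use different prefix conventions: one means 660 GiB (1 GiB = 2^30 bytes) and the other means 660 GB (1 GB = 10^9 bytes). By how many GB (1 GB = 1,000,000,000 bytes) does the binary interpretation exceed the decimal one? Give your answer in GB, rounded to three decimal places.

660 GiB = 660 × 1,073,741,824 = 708,669,603,840 bytes
660 GB = 660 × 1,000,000,000 = 660,000,000,000 bytes
difference = 48,669,603,840 bytes
48,669,603,840 / 1,000,000,000 = 48.670 GB

48.670 GB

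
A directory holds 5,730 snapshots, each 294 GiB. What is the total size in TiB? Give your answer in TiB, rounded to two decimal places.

Total = 5,730 × 294 GiB = 1,684,620 GiB
= 1,684,620 × 1,073,741,824 bytes = 1,808,846,951,546,880 bytes
1 TiB = 1,099,511,627,776 bytes
1,808,846,951,546,880 / 1,099,511,627,776 = 1,645.14 TiB

1,645.14 TiB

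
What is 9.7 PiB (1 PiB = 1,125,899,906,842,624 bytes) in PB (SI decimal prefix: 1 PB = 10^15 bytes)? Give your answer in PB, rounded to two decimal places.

10.92 PB

9.7 PiB = 9.7 × 2^50 bytes = 10,921,229,096,373,452.8 bytes
1 PB = 1,000,000,000,000,000 bytes
10,921,229,096,373,452.8 / 1,000,000,000,000,000 = 10.92 PB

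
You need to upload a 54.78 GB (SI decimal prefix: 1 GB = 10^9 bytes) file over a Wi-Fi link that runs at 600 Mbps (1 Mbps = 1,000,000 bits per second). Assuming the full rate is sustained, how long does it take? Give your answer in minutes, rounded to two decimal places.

54.78 GB = 54,780,000,000 bytes = 438,240,000,000 bits
600 Mbps = 600,000,000 bits/s
time = 438,240,000,000 / 600,000,000 = 730.400 s
730.400 s / 60 = 12.17 minutes

12.17 minutes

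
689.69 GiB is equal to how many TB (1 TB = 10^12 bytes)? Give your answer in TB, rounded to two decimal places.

0.74 TB

689.69 GiB × 1,073,741,824 bytes/GiB = 740,548,998,594.56 bytes
1 TB = 1,000,000,000,000 bytes
740,548,998,594.56 / 1,000,000,000,000 = 0.74 TB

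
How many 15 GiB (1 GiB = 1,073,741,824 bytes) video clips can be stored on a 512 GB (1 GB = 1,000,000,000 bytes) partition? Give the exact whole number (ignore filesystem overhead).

Capacity: 512 GB = 512,000,000,000 bytes
Per item: 15 GiB = 16,106,127,360 bytes
⌊512,000,000,000 / 16,106,127,360⌋ = 31

31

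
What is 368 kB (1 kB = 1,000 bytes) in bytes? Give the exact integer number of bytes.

368,000 bytes

368 × 1,000 = 368,000 bytes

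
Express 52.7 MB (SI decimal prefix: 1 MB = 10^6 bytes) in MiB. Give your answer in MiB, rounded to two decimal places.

52.7 MB = 52.7 × 10^6 bytes = 52,700,000 bytes
1 MiB = 2^20 bytes = 1,048,576 bytes
52,700,000 / 1,048,576 = 50.26 MiB

50.26 MiB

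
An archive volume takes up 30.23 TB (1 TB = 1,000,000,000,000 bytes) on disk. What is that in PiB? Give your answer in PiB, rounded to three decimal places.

0.027 PiB

30.23 TB = 30.23 × 10^12 bytes = 30,230,000,000,000 bytes
1 PiB = 1,125,899,906,842,624 bytes
30,230,000,000,000 / 1,125,899,906,842,624 = 0.027 PiB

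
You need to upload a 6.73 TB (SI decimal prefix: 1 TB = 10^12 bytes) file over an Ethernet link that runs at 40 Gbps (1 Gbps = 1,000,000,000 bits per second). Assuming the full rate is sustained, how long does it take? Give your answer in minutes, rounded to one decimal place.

6.73 TB = 6,730,000,000,000 bytes = 53,840,000,000,000 bits
40 Gbps = 40,000,000,000 bits/s
time = 53,840,000,000,000 / 40,000,000,000 = 1,346.00 s
1,346.00 s / 60 = 22.4 minutes

22.4 minutes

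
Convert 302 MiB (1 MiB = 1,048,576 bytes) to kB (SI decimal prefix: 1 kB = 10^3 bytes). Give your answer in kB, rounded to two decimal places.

302 MiB = 302 × 2^20 bytes = 316,669,952 bytes
1 kB = 1,000 bytes
316,669,952 / 1,000 = 316,669.95 kB

316,669.95 kB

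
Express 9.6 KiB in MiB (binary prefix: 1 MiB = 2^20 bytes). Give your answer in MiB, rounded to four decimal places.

9.6 KiB × 1,024 bytes/KiB = 9,830.4 bytes
1 MiB = 1,048,576 bytes
9,830.4 / 1,048,576 = 0.0094 MiB

0.0094 MiB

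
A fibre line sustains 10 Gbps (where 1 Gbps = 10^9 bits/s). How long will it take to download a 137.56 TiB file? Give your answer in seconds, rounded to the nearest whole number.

137.56 TiB = 151,248,819,516,866.56 bytes = 1,209,990,556,134,932.48 bits
10 Gbps = 10,000,000,000 bits/s
time = 1,209,990,556,134,932.48 / 10,000,000,000 = 120,999 s

120,999 seconds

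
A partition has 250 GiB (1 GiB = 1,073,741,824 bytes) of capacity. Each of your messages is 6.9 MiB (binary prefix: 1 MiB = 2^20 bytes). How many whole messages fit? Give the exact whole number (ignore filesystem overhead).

37,101

Capacity: 250 GiB = 268,435,456,000 bytes
Per item: 6.9 MiB = 7,235,174.4 bytes
⌊268,435,456,000 / 7,235,174.4⌋ = 37,101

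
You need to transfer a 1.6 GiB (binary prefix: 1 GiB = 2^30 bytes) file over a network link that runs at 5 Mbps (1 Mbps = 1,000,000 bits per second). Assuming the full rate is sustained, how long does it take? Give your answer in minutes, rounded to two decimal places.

45.81 minutes

1.6 GiB = 1,717,986,918.4 bytes = 13,743,895,347.2 bits
5 Mbps = 5,000,000 bits/s
time = 13,743,895,347.2 / 5,000,000 = 2,748.779 s
2,748.779 s / 60 = 45.81 minutes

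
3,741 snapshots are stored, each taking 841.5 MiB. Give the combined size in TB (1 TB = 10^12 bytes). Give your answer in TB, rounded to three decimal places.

3.301 TB

Total = 3,741 × 841.5 MiB = 3148051.5 MiB
= 3148051.5 × 1,048,576 bytes = 3,300,971,249,664 bytes
1 TB = 1,000,000,000,000 bytes
3,300,971,249,664 / 1,000,000,000,000 = 3.301 TB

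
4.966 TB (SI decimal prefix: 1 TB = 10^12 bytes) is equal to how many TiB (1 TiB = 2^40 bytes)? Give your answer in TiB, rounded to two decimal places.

4.52 TiB

4.966 TB = 4.966 × 10^12 bytes = 4,966,000,000,000 bytes
1 TiB = 2^40 bytes = 1,099,511,627,776 bytes
4,966,000,000,000 / 1,099,511,627,776 = 4.52 TiB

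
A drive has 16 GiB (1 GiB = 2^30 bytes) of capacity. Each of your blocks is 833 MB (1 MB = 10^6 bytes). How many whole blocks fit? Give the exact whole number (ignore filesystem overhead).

20

Capacity: 16 GiB = 17,179,869,184 bytes
Per item: 833 MB = 833,000,000 bytes
⌊17,179,869,184 / 833,000,000⌋ = 20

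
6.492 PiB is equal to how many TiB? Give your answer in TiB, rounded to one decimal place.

6,647.8 TiB

6.492 PiB × 1,125,899,906,842,624 bytes/PiB = 7,309,342,195,222,315.008 bytes
1 TiB = 2^40 bytes = 1,099,511,627,776 bytes
7,309,342,195,222,315.008 / 1,099,511,627,776 = 6,647.8 TiB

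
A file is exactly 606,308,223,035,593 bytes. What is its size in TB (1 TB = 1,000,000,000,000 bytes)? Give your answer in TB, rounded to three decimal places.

606,308,223,035,593 bytes given.
1 TB = 1,000,000,000,000 bytes
606,308,223,035,593 / 1,000,000,000,000 = 606.308 TB

606.308 TB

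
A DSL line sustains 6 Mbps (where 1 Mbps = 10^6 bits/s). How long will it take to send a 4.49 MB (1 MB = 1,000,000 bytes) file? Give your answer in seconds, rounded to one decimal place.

6.0 seconds

4.49 MB = 4,490,000 bytes = 35,920,000 bits
6 Mbps = 6,000,000 bits/s
time = 35,920,000 / 6,000,000 = 6.0 s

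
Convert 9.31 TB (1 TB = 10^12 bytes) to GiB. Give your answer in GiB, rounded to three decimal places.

9.31 TB = 9.31 × 10^12 bytes = 9,310,000,000,000 bytes
1 GiB = 1,073,741,824 bytes
9,310,000,000,000 / 1,073,741,824 = 8,670.613 GiB

8,670.613 GiB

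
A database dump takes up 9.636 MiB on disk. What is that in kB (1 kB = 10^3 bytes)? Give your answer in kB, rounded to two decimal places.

10,104.08 kB

9.636 MiB = 9.636 × 2^20 bytes = 10,104,078.336 bytes
1 kB = 1,000 bytes
10,104,078.336 / 1,000 = 10,104.08 kB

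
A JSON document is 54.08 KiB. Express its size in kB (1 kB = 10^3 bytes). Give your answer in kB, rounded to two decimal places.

55.38 kB

54.08 KiB = 54.08 × 2^10 bytes = 55,377.92 bytes
1 kB = 10^3 bytes = 1,000 bytes
55,377.92 / 1,000 = 55.38 kB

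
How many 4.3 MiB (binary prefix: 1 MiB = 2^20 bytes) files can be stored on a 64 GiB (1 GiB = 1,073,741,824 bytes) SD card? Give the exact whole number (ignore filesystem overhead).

Capacity: 64 GiB = 68,719,476,736 bytes
Per item: 4.3 MiB = 4,508,876.8 bytes
⌊68,719,476,736 / 4,508,876.8⌋ = 15,240

15,240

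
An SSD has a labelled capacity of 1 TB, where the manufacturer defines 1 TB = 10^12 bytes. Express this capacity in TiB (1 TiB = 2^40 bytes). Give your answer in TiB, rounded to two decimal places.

0.91 TiB

1 TB = 1 × 10^12 bytes = 1,000,000,000,000 bytes
1 TiB = 2^40 bytes = 1,099,511,627,776 bytes
1,000,000,000,000 / 1,099,511,627,776 = 0.91 TiB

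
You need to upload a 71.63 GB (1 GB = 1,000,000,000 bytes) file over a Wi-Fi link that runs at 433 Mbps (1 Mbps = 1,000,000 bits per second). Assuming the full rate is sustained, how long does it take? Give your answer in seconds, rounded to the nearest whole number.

71.63 GB = 71,630,000,000 bytes = 573,040,000,000 bits
433 Mbps = 433,000,000 bits/s
time = 573,040,000,000 / 433,000,000 = 1,323 s

1,323 seconds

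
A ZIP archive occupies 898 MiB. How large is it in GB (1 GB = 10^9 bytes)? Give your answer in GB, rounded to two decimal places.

898 MiB = 898 × 2^20 bytes = 941,621,248 bytes
1 GB = 10^9 bytes = 1,000,000,000 bytes
941,621,248 / 1,000,000,000 = 0.94 GB

0.94 GB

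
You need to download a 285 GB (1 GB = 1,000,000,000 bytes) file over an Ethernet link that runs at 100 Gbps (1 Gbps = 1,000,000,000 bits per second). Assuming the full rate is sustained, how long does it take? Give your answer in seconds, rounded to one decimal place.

22.8 seconds

285 GB = 285,000,000,000 bytes = 2,280,000,000,000 bits
100 Gbps = 100,000,000,000 bits/s
time = 2,280,000,000,000 / 100,000,000,000 = 22.8 s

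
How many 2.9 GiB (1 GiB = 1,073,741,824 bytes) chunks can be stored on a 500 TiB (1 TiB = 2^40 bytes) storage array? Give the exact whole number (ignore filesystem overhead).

176,551

Capacity: 500 TiB = 549,755,813,888,000 bytes
Per item: 2.9 GiB = 3,113,851,289.6 bytes
⌊549,755,813,888,000 / 3,113,851,289.6⌋ = 176,551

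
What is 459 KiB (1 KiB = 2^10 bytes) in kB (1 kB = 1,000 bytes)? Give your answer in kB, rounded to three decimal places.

459 KiB = 459 × 2^10 bytes = 470,016 bytes
1 kB = 10^3 bytes = 1,000 bytes
470,016 / 1,000 = 470.016 kB

470.016 kB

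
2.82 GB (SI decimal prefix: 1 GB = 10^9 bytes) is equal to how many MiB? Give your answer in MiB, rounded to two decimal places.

2,689.36 MiB

2.82 GB = 2.82 × 10^9 bytes = 2,820,000,000 bytes
1 MiB = 2^20 bytes = 1,048,576 bytes
2,820,000,000 / 1,048,576 = 2,689.36 MiB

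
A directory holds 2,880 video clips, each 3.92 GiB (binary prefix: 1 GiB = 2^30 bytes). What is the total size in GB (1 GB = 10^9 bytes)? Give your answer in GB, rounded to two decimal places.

Total = 2,880 × 3.92 GiB = 11289.6 GiB
= 11289.6 × 1,073,741,824 bytes = 12,122,115,696,230.4 bytes
1 GB = 1,000,000,000 bytes
12,122,115,696,230.4 / 1,000,000,000 = 12,122.12 GB

12,122.12 GB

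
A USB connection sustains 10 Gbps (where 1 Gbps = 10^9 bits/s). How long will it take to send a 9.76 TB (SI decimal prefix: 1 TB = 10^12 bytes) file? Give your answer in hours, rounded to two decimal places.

2.17 hours

9.76 TB = 9,760,000,000,000 bytes = 78,080,000,000,000 bits
10 Gbps = 10,000,000,000 bits/s
time = 78,080,000,000,000 / 10,000,000,000 = 7,808.0000 s
7,808.0000 s / 3600 = 2.17 hours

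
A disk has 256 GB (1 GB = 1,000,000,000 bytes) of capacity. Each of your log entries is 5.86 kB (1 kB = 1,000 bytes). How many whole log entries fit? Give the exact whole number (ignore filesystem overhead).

43,686,006

Capacity: 256 GB = 256,000,000,000 bytes
Per item: 5.86 kB = 5,860 bytes
⌊256,000,000,000 / 5,860⌋ = 43,686,006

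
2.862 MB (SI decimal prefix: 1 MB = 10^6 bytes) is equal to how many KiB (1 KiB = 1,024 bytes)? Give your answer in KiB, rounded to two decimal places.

2.862 MB = 2.862 × 10^6 bytes = 2,862,000 bytes
1 KiB = 2^10 bytes = 1,024 bytes
2,862,000 / 1,024 = 2,794.92 KiB

2,794.92 KiB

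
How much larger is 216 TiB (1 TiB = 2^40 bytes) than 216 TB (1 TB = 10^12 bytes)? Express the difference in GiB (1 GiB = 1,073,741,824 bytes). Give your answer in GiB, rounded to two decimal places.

20,018.32 GiB

216 TiB = 216 × 1,099,511,627,776 = 237,494,511,599,616 bytes
216 TB = 216 × 1,000,000,000,000 = 216,000,000,000,000 bytes
difference = 21,494,511,599,616 bytes
21,494,511,599,616 / 1,073,741,824 = 20,018.32 GiB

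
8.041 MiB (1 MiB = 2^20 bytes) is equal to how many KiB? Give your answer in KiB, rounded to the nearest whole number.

8,234 KiB

8.041 MiB × 1,048,576 bytes/MiB = 8,431,599.616 bytes
1 KiB = 2^10 bytes = 1,024 bytes
8,431,599.616 / 1,024 = 8,234 KiB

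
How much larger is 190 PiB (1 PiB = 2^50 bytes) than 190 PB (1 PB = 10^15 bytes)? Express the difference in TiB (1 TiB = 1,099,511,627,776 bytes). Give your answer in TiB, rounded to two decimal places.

190 PiB = 190 × 1,125,899,906,842,624 = 213,920,982,300,098,560 bytes
190 PB = 190 × 1,000,000,000,000,000 = 190,000,000,000,000,000 bytes
difference = 23,920,982,300,098,560 bytes
23,920,982,300,098,560 / 1,099,511,627,776 = 21,756.01 TiB

21,756.01 TiB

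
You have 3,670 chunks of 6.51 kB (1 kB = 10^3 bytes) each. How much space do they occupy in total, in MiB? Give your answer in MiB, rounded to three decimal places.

22.785 MiB

Total = 3,670 × 6.51 kB = 23891.7 kB
= 23891.7 × 1,000 bytes = 23,891,700 bytes
1 MiB = 1,048,576 bytes
23,891,700 / 1,048,576 = 22.785 MiB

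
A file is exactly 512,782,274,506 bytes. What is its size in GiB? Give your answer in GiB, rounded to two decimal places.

512,782,274,506 bytes given.
1 GiB = 1,073,741,824 bytes
512,782,274,506 / 1,073,741,824 = 477.57 GiB

477.57 GiB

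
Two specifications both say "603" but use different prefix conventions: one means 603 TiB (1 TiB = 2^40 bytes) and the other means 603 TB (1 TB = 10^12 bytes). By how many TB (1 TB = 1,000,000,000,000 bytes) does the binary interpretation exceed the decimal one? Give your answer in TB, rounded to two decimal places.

60.01 TB

603 TiB = 603 × 1,099,511,627,776 = 663,005,511,548,928 bytes
603 TB = 603 × 1,000,000,000,000 = 603,000,000,000,000 bytes
difference = 60,005,511,548,928 bytes
60,005,511,548,928 / 1,000,000,000,000 = 60.01 TB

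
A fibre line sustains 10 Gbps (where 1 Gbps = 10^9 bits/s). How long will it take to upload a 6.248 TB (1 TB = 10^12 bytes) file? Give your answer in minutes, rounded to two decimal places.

83.31 minutes

6.248 TB = 6,248,000,000,000 bytes = 49,984,000,000,000 bits
10 Gbps = 10,000,000,000 bits/s
time = 49,984,000,000,000 / 10,000,000,000 = 4,998.400 s
4,998.400 s / 60 = 83.31 minutes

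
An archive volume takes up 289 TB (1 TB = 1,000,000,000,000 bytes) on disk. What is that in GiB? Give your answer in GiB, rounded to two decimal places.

289 TB = 289 × 10^12 bytes = 289,000,000,000,000 bytes
1 GiB = 1,073,741,824 bytes
289,000,000,000,000 / 1,073,741,824 = 269,152.22 GiB

269,152.22 GiB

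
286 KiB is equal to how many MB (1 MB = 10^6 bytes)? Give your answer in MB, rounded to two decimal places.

0.29 MB

286 KiB = 286 × 2^10 bytes = 292,864 bytes
1 MB = 10^6 bytes = 1,000,000 bytes
292,864 / 1,000,000 = 0.29 MB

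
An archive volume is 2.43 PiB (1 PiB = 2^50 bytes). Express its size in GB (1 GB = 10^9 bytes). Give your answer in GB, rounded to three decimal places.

2.43 PiB = 2.43 × 2^50 bytes = 2,735,936,773,627,576.32 bytes
1 GB = 1,000,000,000 bytes
2,735,936,773,627,576.32 / 1,000,000,000 = 2,735,936.774 GB

2,735,936.774 GB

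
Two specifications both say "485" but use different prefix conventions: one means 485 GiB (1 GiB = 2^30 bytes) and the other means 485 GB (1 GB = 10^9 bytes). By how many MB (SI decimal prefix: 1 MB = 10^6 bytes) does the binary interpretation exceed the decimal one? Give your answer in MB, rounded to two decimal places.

485 GiB = 485 × 1,073,741,824 = 520,764,784,640 bytes
485 GB = 485 × 1,000,000,000 = 485,000,000,000 bytes
difference = 35,764,784,640 bytes
35,764,784,640 / 1,000,000 = 35,764.78 MB

35,764.78 MB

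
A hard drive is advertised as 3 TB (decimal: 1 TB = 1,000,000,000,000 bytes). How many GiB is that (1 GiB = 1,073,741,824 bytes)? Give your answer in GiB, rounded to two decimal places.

2,793.97 GiB

3 TB = 3 × 10^12 bytes = 3,000,000,000,000 bytes
1 GiB = 1,073,741,824 bytes
3,000,000,000,000 / 1,073,741,824 = 2,793.97 GiB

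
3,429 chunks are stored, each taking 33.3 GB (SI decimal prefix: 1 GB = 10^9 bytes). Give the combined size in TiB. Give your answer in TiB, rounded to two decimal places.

103.85 TiB

Total = 3,429 × 33.3 GB = 114185.7 GB
= 114185.7 × 1,000,000,000 bytes = 114,185,700,000,000 bytes
1 TiB = 1,099,511,627,776 bytes
114,185,700,000,000 / 1,099,511,627,776 = 103.85 TiB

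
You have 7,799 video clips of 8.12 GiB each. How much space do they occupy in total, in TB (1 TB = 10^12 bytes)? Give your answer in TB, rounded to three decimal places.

67.998 TB

Total = 7,799 × 8.12 GiB = 63327.88 GiB
= 63327.88 × 1,073,741,824 bytes = 67,997,793,381,253.12 bytes
1 TB = 1,000,000,000,000 bytes
67,997,793,381,253.12 / 1,000,000,000,000 = 67.998 TB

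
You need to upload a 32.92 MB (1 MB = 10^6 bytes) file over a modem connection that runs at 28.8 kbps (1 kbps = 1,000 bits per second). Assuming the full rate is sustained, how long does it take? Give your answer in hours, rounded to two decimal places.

32.92 MB = 32,920,000 bytes = 263,360,000 bits
28.8 kbps = 28,800 bits/s
time = 263,360,000 / 28,800 = 9,144.4444 s
9,144.4444 s / 3600 = 2.54 hours

2.54 hours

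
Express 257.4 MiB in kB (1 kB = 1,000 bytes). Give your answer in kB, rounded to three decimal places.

257.4 MiB × 1,048,576 bytes/MiB = 269,903,462.4 bytes
1 kB = 1,000 bytes
269,903,462.4 / 1,000 = 269,903.462 kB

269,903.462 kB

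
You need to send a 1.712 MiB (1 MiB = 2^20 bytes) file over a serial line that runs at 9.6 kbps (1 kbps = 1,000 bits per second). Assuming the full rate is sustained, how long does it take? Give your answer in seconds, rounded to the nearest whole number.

1,496 seconds

1.712 MiB = 1,795,162.112 bytes = 14,361,296.896 bits
9.6 kbps = 9,600 bits/s
time = 14,361,296.896 / 9,600 = 1,496 s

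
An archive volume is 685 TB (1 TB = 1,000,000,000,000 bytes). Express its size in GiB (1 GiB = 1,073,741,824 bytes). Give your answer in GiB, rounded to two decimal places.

685 TB × 1,000,000,000,000 bytes/TB = 685,000,000,000,000 bytes
1 GiB = 1,073,741,824 bytes
685,000,000,000,000 / 1,073,741,824 = 637,955.96 GiB

637,955.96 GiB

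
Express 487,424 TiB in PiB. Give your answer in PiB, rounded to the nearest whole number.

476 PiB

487,424 TiB = 487,424 × 2^40 bytes = 535,928,355,657,089,024 bytes
1 PiB = 2^50 bytes = 1,125,899,906,842,624 bytes
535,928,355,657,089,024 / 1,125,899,906,842,624 = 476 PiB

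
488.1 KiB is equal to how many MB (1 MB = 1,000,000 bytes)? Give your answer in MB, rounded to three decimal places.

488.1 KiB = 488.1 × 2^10 bytes = 499,814.4 bytes
1 MB = 1,000,000 bytes
499,814.4 / 1,000,000 = 0.500 MB

0.500 MB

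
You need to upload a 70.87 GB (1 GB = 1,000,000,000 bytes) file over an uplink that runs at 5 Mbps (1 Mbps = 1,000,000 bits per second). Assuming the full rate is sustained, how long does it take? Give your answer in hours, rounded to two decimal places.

70.87 GB = 70,870,000,000 bytes = 566,960,000,000 bits
5 Mbps = 5,000,000 bits/s
time = 566,960,000,000 / 5,000,000 = 113,392.0000 s
113,392.0000 s / 3600 = 31.50 hours

31.50 hours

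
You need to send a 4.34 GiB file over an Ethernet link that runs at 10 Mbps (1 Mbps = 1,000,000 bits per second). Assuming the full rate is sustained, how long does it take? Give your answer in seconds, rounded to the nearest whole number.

4.34 GiB = 4,660,039,516.16 bytes = 37,280,316,129.28 bits
10 Mbps = 10,000,000 bits/s
time = 37,280,316,129.28 / 10,000,000 = 3,728 s

3,728 seconds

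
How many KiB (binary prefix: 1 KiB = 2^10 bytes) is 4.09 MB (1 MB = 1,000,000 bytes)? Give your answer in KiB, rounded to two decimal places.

3,994.14 KiB

4.09 MB = 4.09 × 10^6 bytes = 4,090,000 bytes
1 KiB = 2^10 bytes = 1,024 bytes
4,090,000 / 1,024 = 3,994.14 KiB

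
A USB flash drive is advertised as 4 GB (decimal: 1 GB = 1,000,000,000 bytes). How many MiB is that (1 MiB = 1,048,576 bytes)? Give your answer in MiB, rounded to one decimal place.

3,814.7 MiB

4 GB × 1,000,000,000 bytes/GB = 4,000,000,000 bytes
1 MiB = 1,048,576 bytes
4,000,000,000 / 1,048,576 = 3,814.7 MiB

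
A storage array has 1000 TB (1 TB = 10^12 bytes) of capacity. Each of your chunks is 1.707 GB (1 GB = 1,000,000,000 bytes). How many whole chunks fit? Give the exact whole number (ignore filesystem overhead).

585,823

Capacity: 1000 TB = 1,000,000,000,000,000 bytes
Per item: 1.707 GB = 1,707,000,000 bytes
⌊1,000,000,000,000,000 / 1,707,000,000⌋ = 585,823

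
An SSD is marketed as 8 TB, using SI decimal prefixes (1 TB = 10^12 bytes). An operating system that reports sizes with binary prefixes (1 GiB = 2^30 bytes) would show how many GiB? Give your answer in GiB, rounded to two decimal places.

7,450.58 GiB

8 TB × 1,000,000,000,000 bytes/TB = 8,000,000,000,000 bytes
1 GiB = 2^30 bytes = 1,073,741,824 bytes
8,000,000,000,000 / 1,073,741,824 = 7,450.58 GiB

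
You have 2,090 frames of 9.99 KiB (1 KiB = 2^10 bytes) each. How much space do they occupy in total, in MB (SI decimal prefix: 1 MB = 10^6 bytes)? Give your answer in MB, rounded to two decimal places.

21.38 MB

Total = 2,090 × 9.99 KiB = 20879.1 KiB
= 20879.1 × 1,024 bytes = 21,380,198.4 bytes
1 MB = 1,000,000 bytes
21,380,198.4 / 1,000,000 = 21.38 MB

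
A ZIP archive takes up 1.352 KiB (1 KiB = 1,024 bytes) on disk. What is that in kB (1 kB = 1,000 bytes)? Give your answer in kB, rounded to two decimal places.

1.38 kB

1.352 KiB = 1.352 × 2^10 bytes = 1,384.448 bytes
1 kB = 1,000 bytes
1,384.448 / 1,000 = 1.38 kB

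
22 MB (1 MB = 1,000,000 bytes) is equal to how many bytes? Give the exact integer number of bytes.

22 × 1,000,000 = 22,000,000 bytes  (1 MB = 10^6 bytes)

22,000,000 bytes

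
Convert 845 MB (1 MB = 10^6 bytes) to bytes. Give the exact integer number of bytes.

845 × 1,000,000 = 845,000,000 bytes  (1 MB = 10^6 bytes)

845,000,000 bytes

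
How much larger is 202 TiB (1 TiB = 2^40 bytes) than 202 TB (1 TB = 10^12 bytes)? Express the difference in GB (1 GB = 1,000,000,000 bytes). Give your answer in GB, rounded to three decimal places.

202 TiB = 202 × 1,099,511,627,776 = 222,101,348,810,752 bytes
202 TB = 202 × 1,000,000,000,000 = 202,000,000,000,000 bytes
difference = 20,101,348,810,752 bytes
20,101,348,810,752 / 1,000,000,000 = 20,101.349 GB

20,101.349 GB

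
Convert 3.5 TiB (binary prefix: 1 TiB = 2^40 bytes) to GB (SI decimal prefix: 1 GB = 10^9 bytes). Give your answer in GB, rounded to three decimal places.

3,848.291 GB

3.5 TiB = 3.5 × 2^40 bytes = 3,848,290,697,216 bytes
1 GB = 10^9 bytes = 1,000,000,000 bytes
3,848,290,697,216 / 1,000,000,000 = 3,848.291 GB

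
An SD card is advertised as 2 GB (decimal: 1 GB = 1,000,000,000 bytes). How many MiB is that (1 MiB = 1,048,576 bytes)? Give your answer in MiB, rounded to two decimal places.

2 GB × 1,000,000,000 bytes/GB = 2,000,000,000 bytes
1 MiB = 1,048,576 bytes
2,000,000,000 / 1,048,576 = 1,907.35 MiB

1,907.35 MiB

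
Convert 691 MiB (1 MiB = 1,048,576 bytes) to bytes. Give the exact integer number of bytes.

691 × 1,048,576 = 724,566,016 bytes

724,566,016 bytes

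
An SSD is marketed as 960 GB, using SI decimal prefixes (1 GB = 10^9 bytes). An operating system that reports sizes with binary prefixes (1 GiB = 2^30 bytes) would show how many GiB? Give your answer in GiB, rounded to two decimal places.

894.07 GiB

960 GB × 1,000,000,000 bytes/GB = 960,000,000,000 bytes
1 GiB = 2^30 bytes = 1,073,741,824 bytes
960,000,000,000 / 1,073,741,824 = 894.07 GiB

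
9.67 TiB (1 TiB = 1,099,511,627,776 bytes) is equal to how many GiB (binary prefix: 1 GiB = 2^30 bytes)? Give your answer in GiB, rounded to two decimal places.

9.67 TiB = 9.67 × 2^40 bytes = 10,632,277,440,593.92 bytes
1 GiB = 1,073,741,824 bytes
10,632,277,440,593.92 / 1,073,741,824 = 9,902.08 GiB

9,902.08 GiB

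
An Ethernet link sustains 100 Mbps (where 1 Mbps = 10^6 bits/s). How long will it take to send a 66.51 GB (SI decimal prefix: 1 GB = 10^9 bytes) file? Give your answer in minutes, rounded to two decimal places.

66.51 GB = 66,510,000,000 bytes = 532,080,000,000 bits
100 Mbps = 100,000,000 bits/s
time = 532,080,000,000 / 100,000,000 = 5,320.800 s
5,320.800 s / 60 = 88.68 minutes

88.68 minutes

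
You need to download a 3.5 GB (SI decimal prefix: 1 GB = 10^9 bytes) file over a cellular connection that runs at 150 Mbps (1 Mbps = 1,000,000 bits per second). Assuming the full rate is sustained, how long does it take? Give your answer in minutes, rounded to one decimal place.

3.1 minutes

3.5 GB = 3,500,000,000 bytes = 28,000,000,000 bits
150 Mbps = 150,000,000 bits/s
time = 28,000,000,000 / 150,000,000 = 186.67 s
186.67 s / 60 = 3.1 minutes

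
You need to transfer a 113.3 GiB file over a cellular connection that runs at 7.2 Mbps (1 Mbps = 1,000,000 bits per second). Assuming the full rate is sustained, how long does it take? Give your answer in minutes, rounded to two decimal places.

2,252.87 minutes

113.3 GiB = 121,654,948,659.2 bytes = 973,239,589,273.6 bits
7.2 Mbps = 7,200,000 bits/s
time = 973,239,589,273.6 / 7,200,000 = 135,172.165 s
135,172.165 s / 60 = 2,252.87 minutes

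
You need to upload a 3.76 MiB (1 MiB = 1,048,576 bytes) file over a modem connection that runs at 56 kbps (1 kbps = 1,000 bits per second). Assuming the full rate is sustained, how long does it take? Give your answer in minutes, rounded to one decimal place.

9.4 minutes

3.76 MiB = 3,942,645.76 bytes = 31,541,166.08 bits
56 kbps = 56,000 bits/s
time = 31,541,166.08 / 56,000 = 563.24 s
563.24 s / 60 = 9.4 minutes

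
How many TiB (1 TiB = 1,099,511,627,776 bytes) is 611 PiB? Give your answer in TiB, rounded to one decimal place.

611 PiB × 1,125,899,906,842,624 bytes/PiB = 687,924,843,080,843,264 bytes
1 TiB = 1,099,511,627,776 bytes
687,924,843,080,843,264 / 1,099,511,627,776 = 625,664.0 TiB

625,664.0 TiB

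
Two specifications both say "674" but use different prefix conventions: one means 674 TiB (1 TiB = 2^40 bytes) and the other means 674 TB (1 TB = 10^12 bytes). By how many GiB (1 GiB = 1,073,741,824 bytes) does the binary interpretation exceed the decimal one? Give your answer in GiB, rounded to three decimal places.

62,464.585 GiB

674 TiB = 674 × 1,099,511,627,776 = 741,070,837,121,024 bytes
674 TB = 674 × 1,000,000,000,000 = 674,000,000,000,000 bytes
difference = 67,070,837,121,024 bytes
67,070,837,121,024 / 1,073,741,824 = 62,464.585 GiB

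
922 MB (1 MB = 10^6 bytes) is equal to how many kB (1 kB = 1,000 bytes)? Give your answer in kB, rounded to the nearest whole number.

922 MB × 1,000,000 bytes/MB = 922,000,000 bytes
1 kB = 10^3 bytes = 1,000 bytes
922,000,000 / 1,000 = 922,000 kB

922,000 kB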